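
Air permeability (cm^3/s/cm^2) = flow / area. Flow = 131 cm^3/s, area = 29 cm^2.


Formula: Air Permeability = Airflow / Test Area
AP = 131 cm^3/s / 29 cm^2
AP = 4.5 cm^3/s/cm^2

4.5 cm^3/s/cm^2


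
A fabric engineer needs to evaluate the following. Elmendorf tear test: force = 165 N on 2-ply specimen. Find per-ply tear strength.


Formula: Per-ply strength = Total force / Number of plies
Per-ply = 165 N / 2
Per-ply = 82.5 N

82.5 N


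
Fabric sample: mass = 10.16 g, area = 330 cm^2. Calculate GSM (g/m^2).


Formula: GSM = mass_g / area_m2
Step 1: Convert area: 330 cm^2 = 330 / 10000 = 0.033 m^2
Step 2: GSM = 10.16 g / 0.033 m^2 = 307.9 g/m^2

307.9 g/m^2


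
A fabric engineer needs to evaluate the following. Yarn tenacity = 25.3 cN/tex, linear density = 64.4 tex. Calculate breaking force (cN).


Formula: Breaking force = Tenacity * Linear density
F = 25.3 cN/tex * 64.4 tex
F = 1629.32 cN

1629.32 cN


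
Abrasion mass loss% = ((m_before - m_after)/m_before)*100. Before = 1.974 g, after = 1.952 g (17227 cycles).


Formula: Mass loss% = ((m_before - m_after) / m_before) * 100
Step 1: Mass loss = 1.974 - 1.952 = 0.022 g
Step 2: Ratio = 0.022 / 1.974 = 0.0111449
Step 3: Mass loss% = 0.0111449 * 100 = 1.11449% ≈ 1.11%

1.11%


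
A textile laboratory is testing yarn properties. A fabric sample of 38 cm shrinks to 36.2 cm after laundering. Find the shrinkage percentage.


Formula: Shrinkage% = ((L_before - L_after) / L_before) * 100
Step 1: Shrinkage = 38 - 36.2 = 1.8 cm
Step 2: Shrinkage% = (1.8 / 38) * 100
Step 3: Shrinkage% = 0.047368 * 100 = 4.7368% ≈ 4.7%

4.7%


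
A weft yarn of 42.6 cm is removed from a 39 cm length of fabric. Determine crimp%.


Formula: Crimp% = ((L_yarn - L_fabric) / L_fabric) * 100
Step 1: Extension = 42.6 - 39 = 3.6 cm
Step 2: Crimp% = (3.6 / 39) * 100
Step 3: Crimp% = 0.092308 * 100 = 9.2308% ≈ 9.2%

9.2%


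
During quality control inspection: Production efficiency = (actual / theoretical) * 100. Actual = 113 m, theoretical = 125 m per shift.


Formula: Efficiency% = (Actual output / Theoretical output) * 100
Efficiency% = (113 / 125) * 100
Efficiency% = 0.904 * 100 = 90.4%

90.4%


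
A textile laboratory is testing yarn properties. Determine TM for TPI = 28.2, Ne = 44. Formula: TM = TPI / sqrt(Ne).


Formula: TM = TPI / sqrt(Ne)
Step 1: sqrt(Ne) = sqrt(44) = 6.6332
Step 2: TM = 28.2 / 6.6332 = 4.25

4.25 TM


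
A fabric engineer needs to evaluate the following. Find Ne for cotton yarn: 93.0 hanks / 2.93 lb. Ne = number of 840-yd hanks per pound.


Formula: Ne = hanks / mass_lb
Substituting: Ne = 93.0 / 2.93
Ne = 31.7

31.7 Ne


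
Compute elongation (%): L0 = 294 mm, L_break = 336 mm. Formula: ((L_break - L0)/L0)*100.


Formula: Elongation (%) = ((L_break - L0) / L0) * 100
Step 1: Extension = 336 - 294 = 42 mm
Step 2: Elongation = (42 / 294) * 100
Step 3: Elongation = 0.142857 * 100 = 14.2857% ≈ 14.3%

14.3%


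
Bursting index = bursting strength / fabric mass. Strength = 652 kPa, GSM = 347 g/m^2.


Formula: Bursting Index = Bursting Strength / Fabric GSM
BI = 652 kPa / 347 g/m^2
BI = 1.879 kPa/(g/m^2)

1.879 kPa/(g/m^2)


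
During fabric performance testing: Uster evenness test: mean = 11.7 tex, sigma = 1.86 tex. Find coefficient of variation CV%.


Formula: CV% = (standard deviation / mean) * 100
Step 1: Ratio = 1.86 / 11.7 = 0.158974
Step 2: CV% = 0.158974 * 100 = 15.8974% ≈ 15.9%

15.9%


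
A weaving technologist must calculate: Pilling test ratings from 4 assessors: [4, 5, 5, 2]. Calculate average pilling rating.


Formula: Mean = sum / count
Sum = 4 + 5 + 5 + 2 = 16
Mean = 16 / 4 = 4.0

4.0


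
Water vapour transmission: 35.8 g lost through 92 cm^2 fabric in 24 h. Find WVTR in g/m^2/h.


Formula: WVTR = mass_loss / (area * time)
Step 1: Convert area: 92 cm^2 = 0.0092 m^2
Step 2: WVTR = 35.8 g / (0.0092 m^2 * 24 h)
Step 3: WVTR = 35.8 / 0.2208 = 162.1 g/m^2/h

162.1 g/m^2/h


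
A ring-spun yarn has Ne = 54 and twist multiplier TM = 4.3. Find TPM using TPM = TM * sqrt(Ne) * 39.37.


Formula: TPM = TM * sqrt(Ne) * 39.37
Step 1: sqrt(Ne) = sqrt(54) = 7.3485
Step 2: TM * sqrt(Ne) = 4.3 * 7.3485 = 31.5986
Step 3: TPM = 31.5986 * 39.37 = 1244 twists/m

1244 twists/m


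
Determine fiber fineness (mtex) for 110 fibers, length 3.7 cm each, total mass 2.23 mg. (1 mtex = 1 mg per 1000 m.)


Formula: fineness (mtex) = mass (mg) / total length (km) = (mass_mg / total_length_m) * 1000
Step 1: Convert fiber length: 3.7 cm = 0.037 m
Step 2: Total fiber length = 110 * 0.037 = 4.07 m
Step 3: Linear density = 2.23 mg / 4.07 m = 0.5479 mg/m
Step 4: fineness = 0.5479 * 1000 = 547.9 mtex

547.9 mtex


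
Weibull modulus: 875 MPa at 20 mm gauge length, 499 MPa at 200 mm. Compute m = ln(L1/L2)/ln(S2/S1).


Formula: m = ln(L1/L2) / ln(S2/S1)
Step 1: ln(L1/L2) = ln(20/200) = -2.30259
Step 2: S2/S1 = 499/875 = 0.57029
Step 3: ln(S2/S1) = ln(0.57029) = -0.56161
Step 4: m = -2.30259 / -0.56161 = 4.10

4.10 (Weibull m)


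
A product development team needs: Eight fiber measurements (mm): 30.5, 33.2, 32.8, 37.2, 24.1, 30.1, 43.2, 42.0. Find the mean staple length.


Formula: Mean = sum of lengths / count
Sum = 30.5 + 33.2 + 32.8 + 37.2 + 24.1 + 30.1 + 43.2 + 42.0
Sum = 273.1 mm
Mean = 273.1 / 8 = 34.14 mm

34.14 mm


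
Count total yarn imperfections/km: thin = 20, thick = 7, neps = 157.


Formula: Total = thin places + thick places + neps
Total = 20 + 7 + 157
Total = 184 imperfections/km

184 imperfections/km


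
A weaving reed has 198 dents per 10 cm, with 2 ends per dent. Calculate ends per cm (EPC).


Formula: EPC = (dents per 10 cm * ends per dent) / 10
Step 1: Total ends per 10 cm = 198 * 2 = 396
Step 2: EPC = 396 / 10 = 39.6 ends/cm

39.6 ends/cm


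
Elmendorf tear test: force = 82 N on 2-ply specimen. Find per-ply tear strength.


Formula: Per-ply strength = Total force / Number of plies
Per-ply = 82 N / 2
Per-ply = 41 N

41 N


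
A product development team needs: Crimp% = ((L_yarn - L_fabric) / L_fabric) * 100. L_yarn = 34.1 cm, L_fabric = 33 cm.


Formula: Crimp% = ((L_yarn - L_fabric) / L_fabric) * 100
Step 1: Extension = 34.1 - 33 = 1.1 cm
Step 2: Crimp% = (1.1 / 33) * 100
Step 3: Crimp% = 0.033333 * 100 = 3.3333% ≈ 3.3%

3.3%


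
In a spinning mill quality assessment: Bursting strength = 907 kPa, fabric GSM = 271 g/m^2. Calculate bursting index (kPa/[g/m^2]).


Formula: Bursting Index = Bursting Strength / Fabric GSM
BI = 907 kPa / 271 g/m^2
BI = 3.347 kPa/(g/m^2)

3.347 kPa/(g/m^2)


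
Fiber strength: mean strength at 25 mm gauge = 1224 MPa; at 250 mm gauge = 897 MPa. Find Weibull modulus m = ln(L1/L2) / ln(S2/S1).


Formula: m = ln(L1/L2) / ln(S2/S1)
Step 1: ln(L1/L2) = ln(25/250) = -2.30259
Step 2: S2/S1 = 897/1224 = 0.73284
Step 3: ln(S2/S1) = ln(0.73284) = -0.31083
Step 4: m = -2.30259 / -0.31083 = 7.41

7.41 (Weibull m)


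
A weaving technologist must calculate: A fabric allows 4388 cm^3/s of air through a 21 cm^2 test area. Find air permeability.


Formula: Air Permeability = Airflow / Test Area
AP = 4388 cm^3/s / 21 cm^2
AP = 209.0 cm^3/s/cm^2

209.0 cm^3/s/cm^2


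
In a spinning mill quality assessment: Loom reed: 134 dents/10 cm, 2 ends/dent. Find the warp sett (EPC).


Formula: EPC = (dents per 10 cm * ends per dent) / 10
Step 1: Total ends per 10 cm = 134 * 2 = 268
Step 2: EPC = 268 / 10 = 26.8 ends/cm

26.8 ends/cm


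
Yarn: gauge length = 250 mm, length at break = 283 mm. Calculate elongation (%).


Formula: Elongation (%) = ((L_break - L0) / L0) * 100
Step 1: Extension = 283 - 250 = 33 mm
Step 2: Elongation = (33 / 250) * 100
Step 3: Elongation = 0.132 * 100 = 13.2%

13.2%


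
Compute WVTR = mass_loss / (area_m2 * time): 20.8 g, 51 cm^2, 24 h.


Formula: WVTR = mass_loss / (area * time)
Step 1: Convert area: 51 cm^2 = 0.0051 m^2
Step 2: WVTR = 20.8 g / (0.0051 m^2 * 24 h)
Step 3: WVTR = 20.8 / 0.1224 = 169.9 g/m^2/h

169.9 g/m^2/h


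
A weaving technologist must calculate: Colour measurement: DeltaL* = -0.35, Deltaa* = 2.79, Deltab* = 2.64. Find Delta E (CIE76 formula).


Formula: Delta E = sqrt(dL*^2 + da*^2 + db*^2)
Step 1: dL*^2 = (-0.35)^2 = 0.1225
Step 2: da*^2 = 2.79^2 = 7.7841
Step 3: db*^2 = 2.64^2 = 6.9696
Step 4: Sum = 0.1225 + 7.7841 + 6.9696 = 14.8762
Step 5: Delta E = sqrt(14.8762) = 3.86

3.86 Delta E


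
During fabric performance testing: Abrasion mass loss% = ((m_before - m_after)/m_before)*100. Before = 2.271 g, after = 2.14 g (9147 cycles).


Formula: Mass loss% = ((m_before - m_after) / m_before) * 100
Step 1: Mass loss = 2.271 - 2.14 = 0.131 g
Step 2: Ratio = 0.131 / 2.271 = 0.0576838
Step 3: Mass loss% = 0.0576838 * 100 = 5.76838% ≈ 5.77%

5.77%


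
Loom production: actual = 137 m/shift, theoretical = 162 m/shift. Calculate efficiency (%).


Formula: Efficiency% = (Actual output / Theoretical output) * 100
Efficiency% = (137 / 162) * 100
Efficiency% = 0.845679 * 100 = 84.5679% ≈ 84.6%

84.6%


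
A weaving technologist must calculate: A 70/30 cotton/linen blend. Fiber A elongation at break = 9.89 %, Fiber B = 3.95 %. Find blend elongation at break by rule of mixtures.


Formula: Blend property = (fraction_A * property_A) + (fraction_B * property_B)
Step 1: Contribution A = 70/100 * 9.89 % = 6.923 %
Step 2: Contribution B = 30/100 * 3.95 % = 1.185 %
Step 3: Blend elongation at break = 6.923 + 1.185 = 8.108 %

8.108 %


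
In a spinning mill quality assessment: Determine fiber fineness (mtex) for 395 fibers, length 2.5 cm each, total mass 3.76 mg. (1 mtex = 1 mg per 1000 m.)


Formula: fineness (mtex) = mass (mg) / total length (km) = (mass_mg / total_length_m) * 1000
Step 1: Convert fiber length: 2.5 cm = 0.025 m
Step 2: Total fiber length = 395 * 0.025 = 9.875 m
Step 3: Linear density = 3.76 mg / 9.875 m = 0.3808 mg/m
Step 4: fineness = 0.3808 * 1000 = 380.8 mtex

380.8 mtex


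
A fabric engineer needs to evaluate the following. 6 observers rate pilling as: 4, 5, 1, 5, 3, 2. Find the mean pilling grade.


Formula: Mean = sum / count
Sum = 4 + 5 + 1 + 5 + 3 + 2 = 20
Mean = 20 / 6 = 3.3

3.3


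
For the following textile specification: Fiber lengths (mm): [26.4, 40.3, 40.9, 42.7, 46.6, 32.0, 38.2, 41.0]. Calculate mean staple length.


Formula: Mean = sum of lengths / count
Sum = 26.4 + 40.3 + 40.9 + 42.7 + 46.6 + 32.0 + 38.2 + 41.0
Sum = 308.1 mm
Mean = 308.1 / 8 = 38.51 mm

38.51 mm


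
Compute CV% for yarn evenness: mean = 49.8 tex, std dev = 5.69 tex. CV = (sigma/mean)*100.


Formula: CV% = (standard deviation / mean) * 100
Step 1: Ratio = 5.69 / 49.8 = 0.114257
Step 2: CV% = 0.114257 * 100 = 11.4257% ≈ 11.4%

11.4%


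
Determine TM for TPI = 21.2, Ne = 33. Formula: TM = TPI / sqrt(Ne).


Formula: TM = TPI / sqrt(Ne)
Step 1: sqrt(Ne) = sqrt(33) = 5.7446
Step 2: TM = 21.2 / 5.7446 = 3.69

3.69 TM


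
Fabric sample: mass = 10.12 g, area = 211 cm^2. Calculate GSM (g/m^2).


Formula: GSM = mass_g / area_m2
Step 1: Convert area: 211 cm^2 = 211 / 10000 = 0.0211 m^2
Step 2: GSM = 10.12 g / 0.0211 m^2 = 479.6 g/m^2

479.6 g/m^2


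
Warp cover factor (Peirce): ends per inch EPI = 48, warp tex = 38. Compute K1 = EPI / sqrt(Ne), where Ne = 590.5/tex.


Formula: K1 = EPI / sqrt(Ne), with Ne = 590.5 / tex_warp
Step 1: Ne = 590.5 / 38 = 15.539
Step 2: sqrt(Ne) = sqrt(15.539) = 3.942
Step 3: K1 = 48 / 3.942 = 12.2

12.2


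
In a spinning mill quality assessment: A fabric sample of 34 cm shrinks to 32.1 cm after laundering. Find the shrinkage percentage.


Formula: Shrinkage% = ((L_before - L_after) / L_before) * 100
Step 1: Shrinkage = 34 - 32.1 = 1.9 cm
Step 2: Shrinkage% = (1.9 / 34) * 100
Step 3: Shrinkage% = 0.055882 * 100 = 5.5882% ≈ 5.6%

5.6%


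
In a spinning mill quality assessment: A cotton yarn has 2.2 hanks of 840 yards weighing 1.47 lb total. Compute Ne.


Formula: Ne = hanks / mass_lb
Substituting: Ne = 2.2 / 1.47
Ne = 1.5

1.5 Ne


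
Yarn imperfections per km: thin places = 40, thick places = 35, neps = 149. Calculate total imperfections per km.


Formula: Total = thin places + thick places + neps
Total = 40 + 35 + 149
Total = 224 imperfections/km

224 imperfections/km


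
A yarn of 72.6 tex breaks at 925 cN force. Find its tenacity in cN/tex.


Formula: Tenacity = Breaking force / Linear density
Tenacity = 925 cN / 72.6 tex
Tenacity = 12.74 cN/tex

12.74 cN/tex


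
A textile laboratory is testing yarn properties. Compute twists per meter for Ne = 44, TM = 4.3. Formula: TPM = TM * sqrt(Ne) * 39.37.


Formula: TPM = TM * sqrt(Ne) * 39.37
Step 1: sqrt(Ne) = sqrt(44) = 6.6332
Step 2: TM * sqrt(Ne) = 4.3 * 6.6332 = 28.5228
Step 3: TPM = 28.5228 * 39.37 = 1123 twists/m

1123 twists/m


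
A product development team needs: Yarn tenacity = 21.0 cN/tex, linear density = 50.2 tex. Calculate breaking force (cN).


Formula: Breaking force = Tenacity * Linear density
F = 21.0 cN/tex * 50.2 tex
F = 1054.20 cN

1054.20 cN


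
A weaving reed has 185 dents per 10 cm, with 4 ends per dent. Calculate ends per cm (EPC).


Formula: EPC = (dents per 10 cm * ends per dent) / 10
Step 1: Total ends per 10 cm = 185 * 4 = 740
Step 2: EPC = 740 / 10 = 74.0 ends/cm

74.0 ends/cm


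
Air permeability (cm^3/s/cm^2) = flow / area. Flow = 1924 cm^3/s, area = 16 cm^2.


Formula: Air Permeability = Airflow / Test Area
AP = 1924 cm^3/s / 16 cm^2
AP = 120.3 cm^3/s/cm^2

120.3 cm^3/s/cm^2


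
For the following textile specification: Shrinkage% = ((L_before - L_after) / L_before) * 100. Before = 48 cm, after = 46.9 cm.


Formula: Shrinkage% = ((L_before - L_after) / L_before) * 100
Step 1: Shrinkage = 48 - 46.9 = 1.1 cm
Step 2: Shrinkage% = (1.1 / 48) * 100
Step 3: Shrinkage% = 0.022917 * 100 = 2.2917% ≈ 2.3%

2.3%


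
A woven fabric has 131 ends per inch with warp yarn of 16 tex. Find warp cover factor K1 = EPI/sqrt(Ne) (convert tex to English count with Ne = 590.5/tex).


Formula: K1 = EPI / sqrt(Ne), with Ne = 590.5 / tex_warp
Step 1: Ne = 590.5 / 16 = 36.906
Step 2: sqrt(Ne) = sqrt(36.906) = 6.075
Step 3: K1 = 131 / 6.075 = 21.6

21.6


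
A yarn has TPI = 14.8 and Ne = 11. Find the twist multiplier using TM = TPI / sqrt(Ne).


Formula: TM = TPI / sqrt(Ne)
Step 1: sqrt(Ne) = sqrt(11) = 3.3166
Step 2: TM = 14.8 / 3.3166 = 4.46

4.46 TM


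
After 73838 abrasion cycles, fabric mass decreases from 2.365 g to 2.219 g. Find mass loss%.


Formula: Mass loss% = ((m_before - m_after) / m_before) * 100
Step 1: Mass loss = 2.365 - 2.219 = 0.146 g
Step 2: Ratio = 0.146 / 2.365 = 0.0617336
Step 3: Mass loss% = 0.0617336 * 100 = 6.17336% ≈ 6.17%

6.17%


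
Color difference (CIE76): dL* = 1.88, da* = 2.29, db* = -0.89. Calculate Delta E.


Formula: Delta E = sqrt(dL*^2 + da*^2 + db*^2)
Step 1: dL*^2 = 1.88^2 = 3.5344
Step 2: da*^2 = 2.29^2 = 5.2441
Step 3: db*^2 = (-0.89)^2 = 0.7921
Step 4: Sum = 3.5344 + 5.2441 + 0.7921 = 9.5706
Step 5: Delta E = sqrt(9.5706) = 3.09

3.09 Delta E


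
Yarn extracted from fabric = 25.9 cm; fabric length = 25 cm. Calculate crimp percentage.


Formula: Crimp% = ((L_yarn - L_fabric) / L_fabric) * 100
Step 1: Extension = 25.9 - 25 = 0.9 cm
Step 2: Crimp% = (0.9 / 25) * 100
Step 3: Crimp% = 0.036 * 100 = 3.6%

3.6%


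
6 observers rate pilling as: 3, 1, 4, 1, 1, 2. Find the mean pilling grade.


Formula: Mean = sum / count
Sum = 3 + 1 + 4 + 1 + 1 + 2 = 12
Mean = 12 / 6 = 2.0

2.0


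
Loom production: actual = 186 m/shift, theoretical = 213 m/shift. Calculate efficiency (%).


Formula: Efficiency% = (Actual output / Theoretical output) * 100
Efficiency% = (186 / 213) * 100
Efficiency% = 0.873239 * 100 = 87.3239% ≈ 87.3%

87.3%


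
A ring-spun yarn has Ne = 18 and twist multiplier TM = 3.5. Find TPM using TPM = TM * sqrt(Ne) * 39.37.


Formula: TPM = TM * sqrt(Ne) * 39.37
Step 1: sqrt(Ne) = sqrt(18) = 4.2426
Step 2: TM * sqrt(Ne) = 3.5 * 4.2426 = 14.8491
Step 3: TPM = 14.8491 * 39.37 = 585 twists/m

585 twists/m


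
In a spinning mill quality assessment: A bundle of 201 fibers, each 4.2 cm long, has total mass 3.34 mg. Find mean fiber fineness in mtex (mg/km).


Formula: fineness (mtex) = mass (mg) / total length (km) = (mass_mg / total_length_m) * 1000
Step 1: Convert fiber length: 4.2 cm = 0.042 m
Step 2: Total fiber length = 201 * 0.042 = 8.442 m
Step 3: Linear density = 3.34 mg / 8.442 m = 0.3956 mg/m
Step 4: fineness = 0.3956 * 1000 = 395.6 mtex

395.6 mtex


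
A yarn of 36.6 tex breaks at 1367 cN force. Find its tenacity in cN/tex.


Formula: Tenacity = Breaking force / Linear density
Tenacity = 1367 cN / 36.6 tex
Tenacity = 37.35 cN/tex

37.35 cN/tex


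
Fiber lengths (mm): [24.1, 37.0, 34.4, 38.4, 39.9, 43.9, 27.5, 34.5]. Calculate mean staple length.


Formula: Mean = sum of lengths / count
Sum = 24.1 + 37.0 + 34.4 + 38.4 + 39.9 + 43.9 + 27.5 + 34.5
Sum = 279.7 mm
Mean = 279.7 / 8 = 34.96 mm

34.96 mm


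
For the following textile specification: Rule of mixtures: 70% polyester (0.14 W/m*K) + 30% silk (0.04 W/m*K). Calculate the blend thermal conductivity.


Formula: Blend property = (fraction_A * property_A) + (fraction_B * property_B)
Step 1: Contribution A = 70/100 * 0.14 W/m*K = 0.098 W/m*K
Step 2: Contribution B = 30/100 * 0.04 W/m*K = 0.012 W/m*K
Step 3: Blend thermal conductivity = 0.098 + 0.012 = 0.11 W/m*K

0.11 W/m*K


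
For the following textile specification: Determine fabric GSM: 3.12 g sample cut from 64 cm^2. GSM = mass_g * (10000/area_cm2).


Formula: GSM = mass_g / area_m2
Step 1: Convert area: 64 cm^2 = 64 / 10000 = 0.0064 m^2
Step 2: GSM = 3.12 g / 0.0064 m^2 = 487.5 g/m^2

487.5 g/m^2


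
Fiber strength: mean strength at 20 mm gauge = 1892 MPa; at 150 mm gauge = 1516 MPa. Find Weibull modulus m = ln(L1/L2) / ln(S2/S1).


Formula: m = ln(L1/L2) / ln(S2/S1)
Step 1: ln(L1/L2) = ln(20/150) = -2.01490
Step 2: S2/S1 = 1516/1892 = 0.80127
Step 3: ln(S2/S1) = ln(0.80127) = -0.22156
Step 4: m = -2.01490 / -0.22156 = 9.09

9.09 (Weibull m)


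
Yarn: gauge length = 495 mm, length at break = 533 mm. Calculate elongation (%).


Formula: Elongation (%) = ((L_break - L0) / L0) * 100
Step 1: Extension = 533 - 495 = 38 mm
Step 2: Elongation = (38 / 495) * 100
Step 3: Elongation = 0.076768 * 100 = 7.6768% ≈ 7.7%

7.7%


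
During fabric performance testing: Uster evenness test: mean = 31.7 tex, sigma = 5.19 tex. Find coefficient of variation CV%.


Formula: CV% = (standard deviation / mean) * 100
Step 1: Ratio = 5.19 / 31.7 = 0.163722
Step 2: CV% = 0.163722 * 100 = 16.3722% ≈ 16.4%

16.4%


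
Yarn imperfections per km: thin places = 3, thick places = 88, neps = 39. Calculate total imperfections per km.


Formula: Total = thin places + thick places + neps
Total = 3 + 88 + 39
Total = 130 imperfections/km

130 imperfections/km


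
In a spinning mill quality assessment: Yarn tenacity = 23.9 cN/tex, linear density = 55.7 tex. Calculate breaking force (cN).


Formula: Breaking force = Tenacity * Linear density
F = 23.9 cN/tex * 55.7 tex
F = 1331.23 cN

1331.23 cN


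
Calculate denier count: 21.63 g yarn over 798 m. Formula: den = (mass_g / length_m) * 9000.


Formula: den = (mass_g / length_m) * 9000
Substituting: den = (21.63 / 798) * 9000
Intermediate: 21.63 / 798 = 0.02710526 g/m
den = 0.02710526 * 9000 = 243.9 denier

243.9 denier


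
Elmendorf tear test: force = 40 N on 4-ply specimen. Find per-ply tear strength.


Formula: Per-ply strength = Total force / Number of plies
Per-ply = 40 N / 4
Per-ply = 10 N

10 N


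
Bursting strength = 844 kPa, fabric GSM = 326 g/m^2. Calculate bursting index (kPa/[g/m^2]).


Formula: Bursting Index = Bursting Strength / Fabric GSM
BI = 844 kPa / 326 g/m^2
BI = 2.589 kPa/(g/m^2)

2.589 kPa/(g/m^2)


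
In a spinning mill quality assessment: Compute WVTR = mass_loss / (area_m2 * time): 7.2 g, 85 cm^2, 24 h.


Formula: WVTR = mass_loss / (area * time)
Step 1: Convert area: 85 cm^2 = 0.0085 m^2
Step 2: WVTR = 7.2 g / (0.0085 m^2 * 24 h)
Step 3: WVTR = 7.2 / 0.204 = 35.3 g/m^2/h

35.3 g/m^2/h


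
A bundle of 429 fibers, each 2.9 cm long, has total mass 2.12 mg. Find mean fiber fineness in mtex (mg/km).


Formula: fineness (mtex) = mass (mg) / total length (km) = (mass_mg / total_length_m) * 1000
Step 1: Convert fiber length: 2.9 cm = 0.029 m
Step 2: Total fiber length = 429 * 0.029 = 12.441 m
Step 3: Linear density = 2.12 mg / 12.441 m = 0.1704 mg/m
Step 4: fineness = 0.1704 * 1000 = 170.4 mtex

170.4 mtex


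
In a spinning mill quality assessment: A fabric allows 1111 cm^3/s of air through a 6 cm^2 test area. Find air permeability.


Formula: Air Permeability = Airflow / Test Area
AP = 1111 cm^3/s / 6 cm^2
AP = 185.2 cm^3/s/cm^2

185.2 cm^3/s/cm^2


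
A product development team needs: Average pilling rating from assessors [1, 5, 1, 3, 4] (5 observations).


Formula: Mean = sum / count
Sum = 1 + 5 + 1 + 3 + 4 = 14
Mean = 14 / 5 = 2.8

2.8


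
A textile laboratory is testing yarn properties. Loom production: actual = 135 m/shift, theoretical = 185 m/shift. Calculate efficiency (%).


Formula: Efficiency% = (Actual output / Theoretical output) * 100
Efficiency% = (135 / 185) * 100
Efficiency% = 0.72973 * 100 = 72.973% ≈ 73.0%

73.0%


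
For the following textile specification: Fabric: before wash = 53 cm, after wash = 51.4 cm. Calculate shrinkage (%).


Formula: Shrinkage% = ((L_before - L_after) / L_before) * 100
Step 1: Shrinkage = 53 - 51.4 = 1.6 cm
Step 2: Shrinkage% = (1.6 / 53) * 100
Step 3: Shrinkage% = 0.030189 * 100 = 3.0189% ≈ 3.0%

3.0%


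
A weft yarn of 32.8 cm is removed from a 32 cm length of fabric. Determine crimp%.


Formula: Crimp% = ((L_yarn - L_fabric) / L_fabric) * 100
Step 1: Extension = 32.8 - 32 = 0.8 cm
Step 2: Crimp% = (0.8 / 32) * 100
Step 3: Crimp% = 0.025 * 100 = 2.5%

2.5%


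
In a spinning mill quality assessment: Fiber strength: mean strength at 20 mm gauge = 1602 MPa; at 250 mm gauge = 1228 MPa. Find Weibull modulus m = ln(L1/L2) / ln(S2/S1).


Formula: m = ln(L1/L2) / ln(S2/S1)
Step 1: ln(L1/L2) = ln(20/250) = -2.52573
Step 2: S2/S1 = 1228/1602 = 0.76654
Step 3: ln(S2/S1) = ln(0.76654) = -0.26587
Step 4: m = -2.52573 / -0.26587 = 9.50

9.50 (Weibull m)


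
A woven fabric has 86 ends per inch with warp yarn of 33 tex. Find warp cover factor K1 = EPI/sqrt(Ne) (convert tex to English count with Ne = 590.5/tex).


Formula: K1 = EPI / sqrt(Ne), with Ne = 590.5 / tex_warp
Step 1: Ne = 590.5 / 33 = 17.894
Step 2: sqrt(Ne) = sqrt(17.894) = 4.2301
Step 3: K1 = 86 / 4.2301 = 20.3

20.3


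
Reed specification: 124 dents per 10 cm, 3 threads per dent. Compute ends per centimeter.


Formula: EPC = (dents per 10 cm * ends per dent) / 10
Step 1: Total ends per 10 cm = 124 * 3 = 372
Step 2: EPC = 372 / 10 = 37.2 ends/cm

37.2 ends/cm


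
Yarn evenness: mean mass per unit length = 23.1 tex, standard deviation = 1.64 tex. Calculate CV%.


Formula: CV% = (standard deviation / mean) * 100
Step 1: Ratio = 1.64 / 23.1 = 0.070996
Step 2: CV% = 0.070996 * 100 = 7.0996% ≈ 7.1%

7.1%


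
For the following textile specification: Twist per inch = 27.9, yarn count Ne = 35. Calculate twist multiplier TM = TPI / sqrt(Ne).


Formula: TM = TPI / sqrt(Ne)
Step 1: sqrt(Ne) = sqrt(35) = 5.9161
Step 2: TM = 27.9 / 5.9161 = 4.72

4.72 TM


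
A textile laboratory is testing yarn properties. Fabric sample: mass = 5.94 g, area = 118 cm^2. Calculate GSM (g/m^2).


Formula: GSM = mass_g / area_m2
Step 1: Convert area: 118 cm^2 = 118 / 10000 = 0.0118 m^2
Step 2: GSM = 5.94 g / 0.0118 m^2 = 503.4 g/m^2

503.4 g/m^2


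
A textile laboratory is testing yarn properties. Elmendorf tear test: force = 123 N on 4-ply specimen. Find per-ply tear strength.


Formula: Per-ply strength = Total force / Number of plies
Per-ply = 123 N / 4
Per-ply = 30.75 N

30.75 N


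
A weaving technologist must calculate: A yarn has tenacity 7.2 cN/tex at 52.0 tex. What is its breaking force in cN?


Formula: Breaking force = Tenacity * Linear density
F = 7.2 cN/tex * 52.0 tex
F = 374.40 cN

374.40 cN


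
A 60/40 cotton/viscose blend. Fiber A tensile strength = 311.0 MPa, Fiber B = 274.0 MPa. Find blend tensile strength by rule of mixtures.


Formula: Blend property = (fraction_A * property_A) + (fraction_B * property_B)
Step 1: Contribution A = 60/100 * 311.0 MPa = 186.6 MPa
Step 2: Contribution B = 40/100 * 274.0 MPa = 109.6 MPa
Step 3: Blend tensile strength = 186.6 + 109.6 = 296.2 MPa

296.2 MPa


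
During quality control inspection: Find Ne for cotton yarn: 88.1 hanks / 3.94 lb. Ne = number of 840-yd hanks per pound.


Formula: Ne = hanks / mass_lb
Substituting: Ne = 88.1 / 3.94
Ne = 22.4

22.4 Ne


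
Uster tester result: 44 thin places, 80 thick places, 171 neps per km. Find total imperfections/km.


Formula: Total = thin places + thick places + neps
Total = 44 + 80 + 171
Total = 295 imperfections/km

295 imperfections/km


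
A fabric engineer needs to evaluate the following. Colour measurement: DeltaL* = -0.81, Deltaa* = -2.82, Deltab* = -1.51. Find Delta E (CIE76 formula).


Formula: Delta E = sqrt(dL*^2 + da*^2 + db*^2)
Step 1: dL*^2 = (-0.81)^2 = 0.6561
Step 2: da*^2 = (-2.82)^2 = 7.9524
Step 3: db*^2 = (-1.51)^2 = 2.2801
Step 4: Sum = 0.6561 + 7.9524 + 2.2801 = 10.8886
Step 5: Delta E = sqrt(10.8886) = 3.3

3.3 Delta E


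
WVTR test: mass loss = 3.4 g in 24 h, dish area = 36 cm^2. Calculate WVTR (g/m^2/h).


Formula: WVTR = mass_loss / (area * time)
Step 1: Convert area: 36 cm^2 = 0.0036 m^2
Step 2: WVTR = 3.4 g / (0.0036 m^2 * 24 h)
Step 3: WVTR = 3.4 / 0.0864 = 39.4 g/m^2/h

39.4 g/m^2/h


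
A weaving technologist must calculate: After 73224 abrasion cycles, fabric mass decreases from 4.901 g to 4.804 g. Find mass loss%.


Formula: Mass loss% = ((m_before - m_after) / m_before) * 100
Step 1: Mass loss = 4.901 - 4.804 = 0.097 g
Step 2: Ratio = 0.097 / 4.901 = 0.0197919
Step 3: Mass loss% = 0.0197919 * 100 = 1.97919% ≈ 1.98%

1.98%


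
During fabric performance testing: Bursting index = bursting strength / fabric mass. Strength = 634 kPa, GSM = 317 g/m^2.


Formula: Bursting Index = Bursting Strength / Fabric GSM
BI = 634 kPa / 317 g/m^2
BI = 2.000 kPa/(g/m^2)

2.000 kPa/(g/m^2)


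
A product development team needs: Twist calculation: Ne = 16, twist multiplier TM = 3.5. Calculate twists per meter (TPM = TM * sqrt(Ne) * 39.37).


Formula: TPM = TM * sqrt(Ne) * 39.37
Step 1: sqrt(Ne) = sqrt(16) = 4
Step 2: TM * sqrt(Ne) = 3.5 * 4 = 14
Step 3: TPM = 14 * 39.37 = 551 twists/m

551 twists/m


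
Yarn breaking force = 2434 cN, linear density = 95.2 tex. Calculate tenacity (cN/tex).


Formula: Tenacity = Breaking force / Linear density
Tenacity = 2434 cN / 95.2 tex
Tenacity = 25.57 cN/tex

25.57 cN/tex


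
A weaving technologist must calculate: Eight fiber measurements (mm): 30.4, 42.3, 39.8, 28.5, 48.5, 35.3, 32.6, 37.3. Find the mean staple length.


Formula: Mean = sum of lengths / count
Sum = 30.4 + 42.3 + 39.8 + 28.5 + 48.5 + 35.3 + 32.6 + 37.3
Sum = 294.7 mm
Mean = 294.7 / 8 = 36.84 mm

36.84 mm


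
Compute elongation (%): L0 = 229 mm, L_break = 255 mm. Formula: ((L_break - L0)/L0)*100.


Formula: Elongation (%) = ((L_break - L0) / L0) * 100
Step 1: Extension = 255 - 229 = 26 mm
Step 2: Elongation = (26 / 229) * 100
Step 3: Elongation = 0.113537 * 100 = 11.3537% ≈ 11.4%

11.4%


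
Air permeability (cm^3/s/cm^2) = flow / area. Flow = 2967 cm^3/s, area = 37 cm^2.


Formula: Air Permeability = Airflow / Test Area
AP = 2967 cm^3/s / 37 cm^2
AP = 80.2 cm^3/s/cm^2

80.2 cm^3/s/cm^2


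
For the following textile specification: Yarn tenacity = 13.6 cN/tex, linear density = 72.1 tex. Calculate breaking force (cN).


Formula: Breaking force = Tenacity * Linear density
F = 13.6 cN/tex * 72.1 tex
F = 980.56 cN

980.56 cN


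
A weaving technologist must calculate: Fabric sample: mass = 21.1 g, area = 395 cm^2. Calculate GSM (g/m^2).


Formula: GSM = mass_g / area_m2
Step 1: Convert area: 395 cm^2 = 395 / 10000 = 0.0395 m^2
Step 2: GSM = 21.1 g / 0.0395 m^2 = 534.2 g/m^2

534.2 g/m^2


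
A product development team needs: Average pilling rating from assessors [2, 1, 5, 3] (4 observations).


Formula: Mean = sum / count
Sum = 2 + 1 + 5 + 3 = 11
Mean = 11 / 4 = 2.8

2.8


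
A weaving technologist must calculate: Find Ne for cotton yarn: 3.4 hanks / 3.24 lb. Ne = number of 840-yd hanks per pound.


Formula: Ne = hanks / mass_lb
Substituting: Ne = 3.4 / 3.24
Ne = 1.0

1.0 Ne


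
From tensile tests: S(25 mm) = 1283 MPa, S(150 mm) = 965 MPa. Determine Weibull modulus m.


Formula: m = ln(L1/L2) / ln(S2/S1)
Step 1: ln(L1/L2) = ln(25/150) = -1.79176
Step 2: S2/S1 = 965/1283 = 0.75214
Step 3: ln(S2/S1) = ln(0.75214) = -0.28483
Step 4: m = -1.79176 / -0.28483 = 6.29

6.29 (Weibull m)


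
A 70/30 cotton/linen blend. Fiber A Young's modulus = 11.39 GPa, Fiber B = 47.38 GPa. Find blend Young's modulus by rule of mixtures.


Formula: Blend property = (fraction_A * property_A) + (fraction_B * property_B)
Step 1: Contribution A = 70/100 * 11.39 GPa = 7.973 GPa
Step 2: Contribution B = 30/100 * 47.38 GPa = 14.214 GPa
Step 3: Blend Young's modulus = 7.973 + 14.214 = 22.187 GPa

22.187 GPa


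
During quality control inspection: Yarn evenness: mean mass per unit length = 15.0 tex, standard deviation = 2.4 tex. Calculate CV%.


Formula: CV% = (standard deviation / mean) * 100
Step 1: Ratio = 2.4 / 15.0 = 0.16
Step 2: CV% = 0.16 * 100 = 16.0%

16.0%


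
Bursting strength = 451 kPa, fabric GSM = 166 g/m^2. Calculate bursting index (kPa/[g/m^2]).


Formula: Bursting Index = Bursting Strength / Fabric GSM
BI = 451 kPa / 166 g/m^2
BI = 2.717 kPa/(g/m^2)

2.717 kPa/(g/m^2)


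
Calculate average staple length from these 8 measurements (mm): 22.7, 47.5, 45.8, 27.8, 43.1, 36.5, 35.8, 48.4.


Formula: Mean = sum of lengths / count
Sum = 22.7 + 47.5 + 45.8 + 27.8 + 43.1 + 36.5 + 35.8 + 48.4
Sum = 307.6 mm
Mean = 307.6 / 8 = 38.45 mm

38.45 mm


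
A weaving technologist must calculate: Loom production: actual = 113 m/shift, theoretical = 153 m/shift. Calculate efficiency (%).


Formula: Efficiency% = (Actual output / Theoretical output) * 100
Efficiency% = (113 / 153) * 100
Efficiency% = 0.738562 * 100 = 73.8562% ≈ 73.9%

73.9%


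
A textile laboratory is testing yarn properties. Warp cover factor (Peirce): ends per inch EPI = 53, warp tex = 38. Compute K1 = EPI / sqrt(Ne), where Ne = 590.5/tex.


Formula: K1 = EPI / sqrt(Ne), with Ne = 590.5 / tex_warp
Step 1: Ne = 590.5 / 38 = 15.539
Step 2: sqrt(Ne) = sqrt(15.539) = 3.942
Step 3: K1 = 53 / 3.942 = 13.4

13.4


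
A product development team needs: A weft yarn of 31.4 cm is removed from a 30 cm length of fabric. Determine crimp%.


Formula: Crimp% = ((L_yarn - L_fabric) / L_fabric) * 100
Step 1: Extension = 31.4 - 30 = 1.4 cm
Step 2: Crimp% = (1.4 / 30) * 100
Step 3: Crimp% = 0.046667 * 100 = 4.6667% ≈ 4.7%

4.7%


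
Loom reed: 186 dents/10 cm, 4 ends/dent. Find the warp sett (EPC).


Formula: EPC = (dents per 10 cm * ends per dent) / 10
Step 1: Total ends per 10 cm = 186 * 4 = 744
Step 2: EPC = 744 / 10 = 74.4 ends/cm

74.4 ends/cm


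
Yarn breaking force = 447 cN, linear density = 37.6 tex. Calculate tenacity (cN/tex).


Formula: Tenacity = Breaking force / Linear density
Tenacity = 447 cN / 37.6 tex
Tenacity = 11.89 cN/tex

11.89 cN/tex


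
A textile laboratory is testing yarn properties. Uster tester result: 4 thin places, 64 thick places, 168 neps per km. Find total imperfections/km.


Formula: Total = thin places + thick places + neps
Total = 4 + 64 + 168
Total = 236 imperfections/km

236 imperfections/km


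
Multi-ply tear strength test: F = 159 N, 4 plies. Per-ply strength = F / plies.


Formula: Per-ply strength = Total force / Number of plies
Per-ply = 159 N / 4
Per-ply = 39.75 N

39.75 N


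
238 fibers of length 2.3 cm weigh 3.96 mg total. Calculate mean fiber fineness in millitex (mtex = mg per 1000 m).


Formula: fineness (mtex) = mass (mg) / total length (km) = (mass_mg / total_length_m) * 1000
Step 1: Convert fiber length: 2.3 cm = 0.023 m
Step 2: Total fiber length = 238 * 0.023 = 5.474 m
Step 3: Linear density = 3.96 mg / 5.474 m = 0.7234 mg/m
Step 4: fineness = 0.7234 * 1000 = 723.4 mtex

723.4 mtex


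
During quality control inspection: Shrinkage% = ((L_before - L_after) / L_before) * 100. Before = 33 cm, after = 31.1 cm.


Formula: Shrinkage% = ((L_before - L_after) / L_before) * 100
Step 1: Shrinkage = 33 - 31.1 = 1.9 cm
Step 2: Shrinkage% = (1.9 / 33) * 100
Step 3: Shrinkage% = 0.057576 * 100 = 5.7576% ≈ 5.8%

5.8%


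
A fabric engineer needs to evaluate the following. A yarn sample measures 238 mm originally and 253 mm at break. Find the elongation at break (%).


Formula: Elongation (%) = ((L_break - L0) / L0) * 100
Step 1: Extension = 253 - 238 = 15 mm
Step 2: Elongation = (15 / 238) * 100
Step 3: Elongation = 0.063025 * 100 = 6.3025% ≈ 6.3%

6.3%


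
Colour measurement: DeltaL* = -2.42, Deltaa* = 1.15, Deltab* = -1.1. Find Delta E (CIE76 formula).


Formula: Delta E = sqrt(dL*^2 + da*^2 + db*^2)
Step 1: dL*^2 = (-2.42)^2 = 5.8564
Step 2: da*^2 = 1.15^2 = 1.3225
Step 3: db*^2 = (-1.1)^2 = 1.21
Step 4: Sum = 5.8564 + 1.3225 + 1.21 = 8.3889
Step 5: Delta E = sqrt(8.3889) = 2.9

2.9 Delta E


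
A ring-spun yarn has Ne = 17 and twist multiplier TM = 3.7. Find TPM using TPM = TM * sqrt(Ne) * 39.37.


Formula: TPM = TM * sqrt(Ne) * 39.37
Step 1: sqrt(Ne) = sqrt(17) = 4.1231
Step 2: TM * sqrt(Ne) = 3.7 * 4.1231 = 15.2555
Step 3: TPM = 15.2555 * 39.37 = 601 twists/m

601 twists/m


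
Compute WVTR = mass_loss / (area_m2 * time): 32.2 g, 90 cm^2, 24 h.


Formula: WVTR = mass_loss / (area * time)
Step 1: Convert area: 90 cm^2 = 0.009 m^2
Step 2: WVTR = 32.2 g / (0.009 m^2 * 24 h)
Step 3: WVTR = 32.2 / 0.216 = 149.1 g/m^2/h

149.1 g/m^2/h


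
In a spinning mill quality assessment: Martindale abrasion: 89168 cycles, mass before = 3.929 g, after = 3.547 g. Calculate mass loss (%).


Formula: Mass loss% = ((m_before - m_after) / m_before) * 100
Step 1: Mass loss = 3.929 - 3.547 = 0.382 g
Step 2: Ratio = 0.382 / 3.929 = 0.0972258
Step 3: Mass loss% = 0.0972258 * 100 = 9.72258% ≈ 9.72%

9.72%


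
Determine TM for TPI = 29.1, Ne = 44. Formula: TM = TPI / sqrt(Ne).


Formula: TM = TPI / sqrt(Ne)
Step 1: sqrt(Ne) = sqrt(44) = 6.6332
Step 2: TM = 29.1 / 6.6332 = 4.39

4.39 TM


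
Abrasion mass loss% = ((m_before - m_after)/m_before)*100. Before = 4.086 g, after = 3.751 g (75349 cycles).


Formula: Mass loss% = ((m_before - m_after) / m_before) * 100
Step 1: Mass loss = 4.086 - 3.751 = 0.335 g
Step 2: Ratio = 0.335 / 4.086 = 0.0819873
Step 3: Mass loss% = 0.0819873 * 100 = 8.19873% ≈ 8.20%

8.20%


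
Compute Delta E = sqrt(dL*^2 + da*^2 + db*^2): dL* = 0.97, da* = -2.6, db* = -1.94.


Formula: Delta E = sqrt(dL*^2 + da*^2 + db*^2)
Step 1: dL*^2 = 0.97^2 = 0.9409
Step 2: da*^2 = (-2.6)^2 = 6.76
Step 3: db*^2 = (-1.94)^2 = 3.7636
Step 4: Sum = 0.9409 + 6.76 + 3.7636 = 11.4645
Step 5: Delta E = sqrt(11.4645) = 3.39

3.39 Delta E


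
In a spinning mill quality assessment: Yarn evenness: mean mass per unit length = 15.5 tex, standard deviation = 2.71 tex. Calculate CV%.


Formula: CV% = (standard deviation / mean) * 100
Step 1: Ratio = 2.71 / 15.5 = 0.174839
Step 2: CV% = 0.174839 * 100 = 17.4839% ≈ 17.5%

17.5%


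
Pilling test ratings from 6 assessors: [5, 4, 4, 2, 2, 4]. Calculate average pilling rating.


Formula: Mean = sum / count
Sum = 5 + 4 + 4 + 2 + 2 + 4 = 21
Mean = 21 / 6 = 3.5

3.5


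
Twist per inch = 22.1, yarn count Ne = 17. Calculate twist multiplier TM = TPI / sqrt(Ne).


Formula: TM = TPI / sqrt(Ne)
Step 1: sqrt(Ne) = sqrt(17) = 4.1231
Step 2: TM = 22.1 / 4.1231 = 5.36

5.36 TM


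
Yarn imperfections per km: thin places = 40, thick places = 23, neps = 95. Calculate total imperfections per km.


Formula: Total = thin places + thick places + neps
Total = 40 + 23 + 95
Total = 158 imperfections/km

158 imperfections/km


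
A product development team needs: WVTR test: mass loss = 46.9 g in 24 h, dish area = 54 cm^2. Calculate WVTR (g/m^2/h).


Formula: WVTR = mass_loss / (area * time)
Step 1: Convert area: 54 cm^2 = 0.0054 m^2
Step 2: WVTR = 46.9 g / (0.0054 m^2 * 24 h)
Step 3: WVTR = 46.9 / 0.1296 = 361.9 g/m^2/h

361.9 g/m^2/h


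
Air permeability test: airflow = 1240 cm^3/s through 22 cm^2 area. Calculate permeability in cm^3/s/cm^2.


Formula: Air Permeability = Airflow / Test Area
AP = 1240 cm^3/s / 22 cm^2
AP = 56.4 cm^3/s/cm^2

56.4 cm^3/s/cm^2


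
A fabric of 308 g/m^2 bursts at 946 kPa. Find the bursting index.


Formula: Bursting Index = Bursting Strength / Fabric GSM
BI = 946 kPa / 308 g/m^2
BI = 3.071 kPa/(g/m^2)

3.071 kPa/(g/m^2)


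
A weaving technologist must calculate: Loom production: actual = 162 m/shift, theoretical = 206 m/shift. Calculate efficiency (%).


Formula: Efficiency% = (Actual output / Theoretical output) * 100
Efficiency% = (162 / 206) * 100
Efficiency% = 0.786408 * 100 = 78.6408% ≈ 78.6%

78.6%


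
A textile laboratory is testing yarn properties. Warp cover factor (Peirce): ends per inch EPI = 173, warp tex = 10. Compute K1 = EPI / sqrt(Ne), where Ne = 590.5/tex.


Formula: K1 = EPI / sqrt(Ne), with Ne = 590.5 / tex_warp
Step 1: Ne = 590.5 / 10 = 59.05
Step 2: sqrt(Ne) = sqrt(59.05) = 7.6844
Step 3: K1 = 173 / 7.6844 = 22.5

22.5


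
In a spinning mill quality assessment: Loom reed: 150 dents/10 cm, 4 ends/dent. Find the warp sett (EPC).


Formula: EPC = (dents per 10 cm * ends per dent) / 10
Step 1: Total ends per 10 cm = 150 * 4 = 600
Step 2: EPC = 600 / 10 = 60.0 ends/cm

60.0 ends/cm


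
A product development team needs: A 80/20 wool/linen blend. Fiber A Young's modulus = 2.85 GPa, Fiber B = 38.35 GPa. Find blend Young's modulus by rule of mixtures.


Formula: Blend property = (fraction_A * property_A) + (fraction_B * property_B)
Step 1: Contribution A = 80/100 * 2.85 GPa = 2.28 GPa
Step 2: Contribution B = 20/100 * 38.35 GPa = 7.67 GPa
Step 3: Blend Young's modulus = 2.28 + 7.67 = 9.95 GPa

9.95 GPa


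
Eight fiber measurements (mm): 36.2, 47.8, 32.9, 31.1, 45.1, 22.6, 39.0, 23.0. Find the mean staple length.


Formula: Mean = sum of lengths / count
Sum = 36.2 + 47.8 + 32.9 + 31.1 + 45.1 + 22.6 + 39.0 + 23.0
Sum = 277.7 mm
Mean = 277.7 / 8 = 34.71 mm

34.71 mm


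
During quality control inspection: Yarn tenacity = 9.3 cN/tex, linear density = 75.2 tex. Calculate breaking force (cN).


Formula: Breaking force = Tenacity * Linear density
F = 9.3 cN/tex * 75.2 tex
F = 699.36 cN

699.36 cN


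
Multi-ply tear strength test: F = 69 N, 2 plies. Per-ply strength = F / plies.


Formula: Per-ply strength = Total force / Number of plies
Per-ply = 69 N / 2
Per-ply = 34.5 N

34.5 N


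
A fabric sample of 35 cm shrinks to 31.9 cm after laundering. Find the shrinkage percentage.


Formula: Shrinkage% = ((L_before - L_after) / L_before) * 100
Step 1: Shrinkage = 35 - 31.9 = 3.1 cm
Step 2: Shrinkage% = (3.1 / 35) * 100
Step 3: Shrinkage% = 0.088571 * 100 = 8.8571% ≈ 8.9%

8.9%


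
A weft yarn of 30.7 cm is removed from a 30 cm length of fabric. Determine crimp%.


Formula: Crimp% = ((L_yarn - L_fabric) / L_fabric) * 100
Step 1: Extension = 30.7 - 30 = 0.7 cm
Step 2: Crimp% = (0.7 / 30) * 100
Step 3: Crimp% = 0.023333 * 100 = 2.3333% ≈ 2.3%

2.3%


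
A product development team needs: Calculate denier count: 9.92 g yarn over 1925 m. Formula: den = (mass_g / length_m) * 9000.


Formula: den = (mass_g / length_m) * 9000
Substituting: den = (9.92 / 1925) * 9000
Intermediate: 9.92 / 1925 = 0.00515325 g/m
den = 0.00515325 * 9000 = 46.4 denier

46.4 denier
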